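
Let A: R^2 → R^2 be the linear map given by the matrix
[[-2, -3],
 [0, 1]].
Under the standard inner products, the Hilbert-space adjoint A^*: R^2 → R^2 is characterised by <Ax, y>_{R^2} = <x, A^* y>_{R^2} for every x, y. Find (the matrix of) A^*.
A^* = A^T =
[[-2, 0],
 [-3, 1]]

For real matrices with standard dot products, the defining identity <Ax, y> = <x, A^* y> gives (Ax)^T y = x^T (A^*) y, i.e. x^T A^T y = x^T (A^*) y. Since this holds for all x, y, we must have A^* = A^T. Therefore
A^* =
[[-2, 0],
 [-3, 1]].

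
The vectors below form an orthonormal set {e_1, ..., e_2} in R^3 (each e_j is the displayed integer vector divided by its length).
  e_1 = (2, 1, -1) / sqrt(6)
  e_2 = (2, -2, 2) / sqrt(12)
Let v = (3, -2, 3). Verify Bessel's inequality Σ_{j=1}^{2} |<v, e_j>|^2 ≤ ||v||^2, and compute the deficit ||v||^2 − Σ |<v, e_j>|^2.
Σ |<v, e_j>|^2 = 43/2; ||v||^2 = 22; deficit = 1/2

Write each e_j = u_j / sqrt(<u_j, u_j>) where u_j is the displayed integer vector. Then <v, e_j> = <v, u_j> / sqrt(<u_j, u_j>), so |<v, e_j>|^2 = <v, u_j>^2 / <u_j, u_j>.
Coefficients: <v, e_1> = 1/sqrt(6), <v, e_2> = 16/sqrt(12).
Square and sum: Σ |<v, e_j>|^2 = 43/2.
Compute ||v||^2 = v·v = 22.
Deficit = 22 − 43/2 = 1/2 ≥ 0, confirming Bessel's inequality. (The deficit equals ||v − Σ <v,e_j> e_j||^2, the squared distance from v to span{e_j}.)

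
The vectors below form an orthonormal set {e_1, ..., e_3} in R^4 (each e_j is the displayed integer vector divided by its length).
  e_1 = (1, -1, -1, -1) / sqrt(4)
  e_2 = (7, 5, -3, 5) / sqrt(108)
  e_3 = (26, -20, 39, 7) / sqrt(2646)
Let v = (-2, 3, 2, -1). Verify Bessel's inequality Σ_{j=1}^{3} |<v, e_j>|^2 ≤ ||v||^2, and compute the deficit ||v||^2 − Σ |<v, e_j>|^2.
Σ |<v, e_j>|^2 = 1035/98; ||v||^2 = 18; deficit = 729/98

Write each e_j = u_j / sqrt(<u_j, u_j>) where u_j is the displayed integer vector. Then <v, e_j> = <v, u_j> / sqrt(<u_j, u_j>), so |<v, e_j>|^2 = <v, u_j>^2 / <u_j, u_j>.
Coefficients: <v, e_1> = -6/sqrt(4), <v, e_2> = -10/sqrt(108), <v, e_3> = -41/sqrt(2646).
Square and sum: Σ |<v, e_j>|^2 = 1035/98.
Compute ||v||^2 = v·v = 18.
Deficit = 18 − 1035/98 = 729/98 ≥ 0, confirming Bessel's inequality. (The deficit equals ||v − Σ <v,e_j> e_j||^2, the squared distance from v to span{e_j}.)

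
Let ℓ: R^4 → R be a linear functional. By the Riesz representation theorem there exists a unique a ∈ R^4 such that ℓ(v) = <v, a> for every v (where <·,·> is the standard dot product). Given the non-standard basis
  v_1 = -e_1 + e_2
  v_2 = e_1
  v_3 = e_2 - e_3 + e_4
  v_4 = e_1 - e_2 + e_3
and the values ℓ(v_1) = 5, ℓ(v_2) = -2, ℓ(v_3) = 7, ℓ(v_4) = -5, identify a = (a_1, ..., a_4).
a = (-2, 3, 0, 4)

Write a = (a_1, ..., a_4) in the standard basis. For each basis vector v_i, ℓ(v_i) = <v_i, a> is a linear equation in the a_j's. Collect the n equations into a matrix system V a = ℓ, where row i of V is v_i (expressed in the standard basis). Since V is invertible (lower-triangular with 1s on the diagonal, up to permutation), solve by back-substitution:
  V =
[[-1, 1, 0, 0],
 [1, 0, 0, 0],
 [0, 1, -1, 1],
 [1, -1, 1, 0]]
  V a = (5, -2, 7, -5)
Solving gives a = (-2, 3, 0, 4).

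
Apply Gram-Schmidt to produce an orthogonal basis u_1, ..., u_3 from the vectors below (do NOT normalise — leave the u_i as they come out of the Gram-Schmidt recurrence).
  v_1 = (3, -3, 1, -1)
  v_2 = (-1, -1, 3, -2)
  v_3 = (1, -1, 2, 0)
Orthogonal basis:
  u_1 = (3, -3, 1, -1)
  u_2 = (-7/4, -1/4, 11/4, -7/4)
  u_3 = (17/55, 3/11, 4/5, 10/11)

Apply the Gram-Schmidt recurrence
  u_1 = v_1
  u_i = v_i − Σ_{j<i} ((v_i · u_j) / (u_j · u_j)) · u_j.

Step by step this gives:
  u_1 = (3, -3, 1, -1)
  u_2 = (-7/4, -1/4, 11/4, -7/4)
  u_3 = (17/55, 3/11, 4/5, 10/11)

Orthogonality check:
  u_2 · u_1 = 0 (should be 0)
  u_3 · u_1 = 0 (should be 0)
  u_3 · u_2 = 0 (should be 0)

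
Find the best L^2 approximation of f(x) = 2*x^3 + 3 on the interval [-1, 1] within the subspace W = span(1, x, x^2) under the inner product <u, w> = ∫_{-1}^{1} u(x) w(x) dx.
g(x) = 6*x/5 + 3

The best approximation g ∈ W is the orthogonal projection of f onto W. Writing g = a_0 + a_1 x + a_2 x^2, the coefficients solve the normal equations G · a = b where
  G_{ij} = <φ_i, φ_j> and b_i = <f, φ_i>, with φ_0 = 1, φ_1 = x, φ_2 = x^2.
G =
  [2, 0, 2/3]
  [0, 2/3, 0]
  [2/3, 0, 2/5],
b = (6, 4/5, 2).
Solving gives a_0 = 3, a_1 = 6/5, a_2 = 0, so
  g(x) = 6*x/5 + 3.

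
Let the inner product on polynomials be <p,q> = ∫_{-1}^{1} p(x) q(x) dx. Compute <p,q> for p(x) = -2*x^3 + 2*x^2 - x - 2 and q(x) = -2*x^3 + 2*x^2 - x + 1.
<p,q> = -34/105

Expand the product: p(x)·q(x) = 4*x^6 - 8*x^5 + 8*x^4 - 2*x^3 - x^2 + x - 2.
∫_{-1}^{1} of each monomial x^k gives [2/(k+1) if k even, 0 if k odd]. Integrating term-by-term (or equivalently evaluating the antiderivative F(x) = 4*x^7/7 - 4*x^6/3 + 8*x^5/5 - x^4/2 - x^3/3 + x^2/2 - 2*x at the endpoints):
  F(1) − F(−1) = -157/105 − (-41/35) = -34/105.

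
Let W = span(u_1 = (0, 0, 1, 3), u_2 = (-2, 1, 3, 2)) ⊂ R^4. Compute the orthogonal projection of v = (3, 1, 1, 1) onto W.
proj_W(v) = (8/11, -4/11, -4/11, 16/11)

Set up U = [u_1 | ... | u_2] ∈ R^(4×2). The projector onto W = col(U) is P = U (U^T U)^(-1) U^T.
Compute U^T U =
  [10, 9]
  [9, 18],
and U^T v = (4, 0).
Solve U^T U · c = U^T v for the coefficients: c = (8/11, -4/11). The projection is proj_W(v) = U c.
Check: (v - proj_W(v)) · u_1 = 0  (should be 0).
Check: (v - proj_W(v)) · u_2 = 0  (should be 0).
Result: proj_W(v) = (8/11, -4/11, -4/11, 16/11).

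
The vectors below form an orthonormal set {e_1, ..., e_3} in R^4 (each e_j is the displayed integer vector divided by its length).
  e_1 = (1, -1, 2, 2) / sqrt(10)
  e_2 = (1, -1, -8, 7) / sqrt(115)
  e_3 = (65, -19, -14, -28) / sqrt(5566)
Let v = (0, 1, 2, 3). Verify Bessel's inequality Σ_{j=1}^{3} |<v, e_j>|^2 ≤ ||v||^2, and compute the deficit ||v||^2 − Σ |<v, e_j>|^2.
Σ |<v, e_j>|^2 = 1370/121; ||v||^2 = 14; deficit = 324/121

Write each e_j = u_j / sqrt(<u_j, u_j>) where u_j is the displayed integer vector. Then <v, e_j> = <v, u_j> / sqrt(<u_j, u_j>), so |<v, e_j>|^2 = <v, u_j>^2 / <u_j, u_j>.
Coefficients: <v, e_1> = 9/sqrt(10), <v, e_2> = 4/sqrt(115), <v, e_3> = -131/sqrt(5566).
Square and sum: Σ |<v, e_j>|^2 = 1370/121.
Compute ||v||^2 = v·v = 14.
Deficit = 14 − 1370/121 = 324/121 ≥ 0, confirming Bessel's inequality. (The deficit equals ||v − Σ <v,e_j> e_j||^2, the squared distance from v to span{e_j}.)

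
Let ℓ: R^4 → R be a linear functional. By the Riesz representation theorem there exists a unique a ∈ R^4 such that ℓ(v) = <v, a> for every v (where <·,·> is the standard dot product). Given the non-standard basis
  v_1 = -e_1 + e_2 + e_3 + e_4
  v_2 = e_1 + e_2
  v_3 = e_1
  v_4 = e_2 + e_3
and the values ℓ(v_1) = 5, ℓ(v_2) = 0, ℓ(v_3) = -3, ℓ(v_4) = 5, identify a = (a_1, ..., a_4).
a = (-3, 3, 2, -3)

Write a = (a_1, ..., a_4) in the standard basis. For each basis vector v_i, ℓ(v_i) = <v_i, a> is a linear equation in the a_j's. Collect the n equations into a matrix system V a = ℓ, where row i of V is v_i (expressed in the standard basis). Since V is invertible (lower-triangular with 1s on the diagonal, up to permutation), solve by back-substitution:
  V =
[[-1, 1, 1, 1],
 [1, 1, 0, 0],
 [1, 0, 0, 0],
 [0, 1, 1, 0]]
  V a = (5, 0, -3, 5)
Solving gives a = (-3, 3, 2, -3).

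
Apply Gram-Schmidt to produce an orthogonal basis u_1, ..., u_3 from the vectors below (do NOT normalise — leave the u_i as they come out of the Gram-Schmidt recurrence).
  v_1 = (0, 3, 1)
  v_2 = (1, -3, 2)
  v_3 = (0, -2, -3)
Orthogonal basis:
  u_1 = (0, 3, 1)
  u_2 = (1, -9/10, 27/10)
  u_3 = (9/13, 1/13, -3/13)

Apply the Gram-Schmidt recurrence
  u_1 = v_1
  u_i = v_i − Σ_{j<i} ((v_i · u_j) / (u_j · u_j)) · u_j.

Step by step this gives:
  u_1 = (0, 3, 1)
  u_2 = (1, -9/10, 27/10)
  u_3 = (9/13, 1/13, -3/13)

Orthogonality check:
  u_2 · u_1 = 0 (should be 0)
  u_3 · u_1 = 0 (should be 0)
  u_3 · u_2 = 0 (should be 0)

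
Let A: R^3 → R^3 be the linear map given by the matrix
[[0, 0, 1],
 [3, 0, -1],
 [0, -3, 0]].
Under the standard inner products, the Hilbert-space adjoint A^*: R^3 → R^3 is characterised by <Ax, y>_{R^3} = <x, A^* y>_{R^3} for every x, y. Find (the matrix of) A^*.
A^* = A^T =
[[0, 3, 0],
 [0, 0, -3],
 [1, -1, 0]]

For real matrices with standard dot products, the defining identity <Ax, y> = <x, A^* y> gives (Ax)^T y = x^T (A^*) y, i.e. x^T A^T y = x^T (A^*) y. Since this holds for all x, y, we must have A^* = A^T. Therefore
A^* =
[[0, 3, 0],
 [0, 0, -3],
 [1, -1, 0]].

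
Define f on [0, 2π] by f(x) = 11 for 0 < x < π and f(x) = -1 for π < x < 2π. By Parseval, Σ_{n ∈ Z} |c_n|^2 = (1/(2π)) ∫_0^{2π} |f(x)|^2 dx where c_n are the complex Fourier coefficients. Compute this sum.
Σ |c_n|^2 = 61

Parseval equates the L^2 energy of f (normalised by 1/(2π)) with the ℓ^2 sum of its Fourier coefficients: (1/(2π)) ∫_0^{2π} |f|^2 = Σ |c_n|^2.
Compute the left side: (1/(2π)) [∫_0^π 11^2 dx + ∫_π^{2π} (-1)^2 dx] = (1/(2π)) · (121π + 1π) = (121 + 1)/2 = 61.
So Σ_{n ∈ Z} |c_n|^2 = 61.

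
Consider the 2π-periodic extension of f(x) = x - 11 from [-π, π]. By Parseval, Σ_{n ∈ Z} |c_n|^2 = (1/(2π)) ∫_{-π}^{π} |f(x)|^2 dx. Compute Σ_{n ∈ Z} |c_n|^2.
Σ |c_n|^2 = π^2/3 + 121

Expand and integrate term by term over [-π, π]:
  ∫ (x)^2 dx = 1·(2π^3/3); ∫ 2·1·(-11)·x dx = 0 (odd integrand); ∫ (-11)^2 dx = 121·2π.
So (1/(2π)) ∫_{-π}^{π} (x - 11)^2 dx = 1π^2/3 + 121 = π^2/3 + 121.
Parseval ⇒ Σ |c_n|^2 = π^2/3 + 121.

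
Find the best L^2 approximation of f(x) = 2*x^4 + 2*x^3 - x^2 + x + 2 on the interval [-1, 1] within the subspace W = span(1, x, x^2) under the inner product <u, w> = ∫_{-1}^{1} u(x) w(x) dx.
g(x) = 5*x^2/7 + 11*x/5 + 64/35

The best approximation g ∈ W is the orthogonal projection of f onto W. Writing g = a_0 + a_1 x + a_2 x^2, the coefficients solve the normal equations G · a = b where
  G_{ij} = <φ_i, φ_j> and b_i = <f, φ_i>, with φ_0 = 1, φ_1 = x, φ_2 = x^2.
G =
  [2, 0, 2/3]
  [0, 2/3, 0]
  [2/3, 0, 2/5],
b = (62/15, 22/15, 158/105).
Solving gives a_0 = 64/35, a_1 = 11/5, a_2 = 5/7, so
  g(x) = 5*x^2/7 + 11*x/5 + 64/35.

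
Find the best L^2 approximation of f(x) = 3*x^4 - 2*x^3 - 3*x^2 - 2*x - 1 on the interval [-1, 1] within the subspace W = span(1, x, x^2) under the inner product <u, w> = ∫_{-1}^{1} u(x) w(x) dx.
g(x) = -3*x^2/7 - 16*x/5 - 44/35

The best approximation g ∈ W is the orthogonal projection of f onto W. Writing g = a_0 + a_1 x + a_2 x^2, the coefficients solve the normal equations G · a = b where
  G_{ij} = <φ_i, φ_j> and b_i = <f, φ_i>, with φ_0 = 1, φ_1 = x, φ_2 = x^2.
G =
  [2, 0, 2/3]
  [0, 2/3, 0]
  [2/3, 0, 2/5],
b = (-14/5, -32/15, -106/105).
Solving gives a_0 = -44/35, a_1 = -16/5, a_2 = -3/7, so
  g(x) = -3*x^2/7 - 16*x/5 - 44/35.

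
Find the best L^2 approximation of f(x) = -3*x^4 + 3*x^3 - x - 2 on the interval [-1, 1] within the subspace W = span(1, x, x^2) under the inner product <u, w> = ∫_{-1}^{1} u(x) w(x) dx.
g(x) = -18*x^2/7 + 4*x/5 - 61/35

The best approximation g ∈ W is the orthogonal projection of f onto W. Writing g = a_0 + a_1 x + a_2 x^2, the coefficients solve the normal equations G · a = b where
  G_{ij} = <φ_i, φ_j> and b_i = <f, φ_i>, with φ_0 = 1, φ_1 = x, φ_2 = x^2.
G =
  [2, 0, 2/3]
  [0, 2/3, 0]
  [2/3, 0, 2/5],
b = (-26/5, 8/15, -46/21).
Solving gives a_0 = -61/35, a_1 = 4/5, a_2 = -18/7, so
  g(x) = -18*x^2/7 + 4*x/5 - 61/35.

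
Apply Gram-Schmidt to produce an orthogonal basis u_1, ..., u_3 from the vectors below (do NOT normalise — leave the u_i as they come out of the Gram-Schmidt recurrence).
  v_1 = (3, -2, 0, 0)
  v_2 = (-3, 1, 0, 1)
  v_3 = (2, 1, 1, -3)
Orthogonal basis:
  u_1 = (3, -2, 0, 0)
  u_2 = (-6/13, -9/13, 0, 1)
  u_3 = (-2/11, -3/11, 1, -3/11)

Apply the Gram-Schmidt recurrence
  u_1 = v_1
  u_i = v_i − Σ_{j<i} ((v_i · u_j) / (u_j · u_j)) · u_j.

Step by step this gives:
  u_1 = (3, -2, 0, 0)
  u_2 = (-6/13, -9/13, 0, 1)
  u_3 = (-2/11, -3/11, 1, -3/11)

Orthogonality check:
  u_2 · u_1 = 0 (should be 0)
  u_3 · u_1 = 0 (should be 0)
  u_3 · u_2 = 0 (should be 0)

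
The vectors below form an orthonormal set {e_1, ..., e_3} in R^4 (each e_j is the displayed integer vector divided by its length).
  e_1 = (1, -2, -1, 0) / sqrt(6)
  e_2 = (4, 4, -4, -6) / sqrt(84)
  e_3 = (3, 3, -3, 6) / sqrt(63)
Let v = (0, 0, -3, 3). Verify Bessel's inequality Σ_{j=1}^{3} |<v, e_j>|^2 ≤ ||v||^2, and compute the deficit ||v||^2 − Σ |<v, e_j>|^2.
Σ |<v, e_j>|^2 = 27/2; ||v||^2 = 18; deficit = 9/2

Write each e_j = u_j / sqrt(<u_j, u_j>) where u_j is the displayed integer vector. Then <v, e_j> = <v, u_j> / sqrt(<u_j, u_j>), so |<v, e_j>|^2 = <v, u_j>^2 / <u_j, u_j>.
Coefficients: <v, e_1> = 3/sqrt(6), <v, e_2> = -6/sqrt(84), <v, e_3> = 27/sqrt(63).
Square and sum: Σ |<v, e_j>|^2 = 27/2.
Compute ||v||^2 = v·v = 18.
Deficit = 18 − 27/2 = 9/2 ≥ 0, confirming Bessel's inequality. (The deficit equals ||v − Σ <v,e_j> e_j||^2, the squared distance from v to span{e_j}.)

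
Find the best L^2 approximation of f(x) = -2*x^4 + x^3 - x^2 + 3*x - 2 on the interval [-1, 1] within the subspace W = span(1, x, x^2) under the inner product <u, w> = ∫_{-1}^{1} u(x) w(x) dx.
g(x) = -19*x^2/7 + 18*x/5 - 64/35

The best approximation g ∈ W is the orthogonal projection of f onto W. Writing g = a_0 + a_1 x + a_2 x^2, the coefficients solve the normal equations G · a = b where
  G_{ij} = <φ_i, φ_j> and b_i = <f, φ_i>, with φ_0 = 1, φ_1 = x, φ_2 = x^2.
G =
  [2, 0, 2/3]
  [0, 2/3, 0]
  [2/3, 0, 2/5],
b = (-82/15, 12/5, -242/105).
Solving gives a_0 = -64/35, a_1 = 18/5, a_2 = -19/7, so
  g(x) = -19*x^2/7 + 18*x/5 - 64/35.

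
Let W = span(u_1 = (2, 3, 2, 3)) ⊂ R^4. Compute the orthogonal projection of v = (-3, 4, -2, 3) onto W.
proj_W(v) = (11/13, 33/26, 11/13, 33/26)

Set up U = [u_1 | ... | u_1] ∈ R^(4×1). The projector onto W = col(U) is P = U (U^T U)^(-1) U^T.
Compute U^T U =
  [26],
and U^T v = (11).
Solve U^T U · c = U^T v for the coefficients: c = (11/26). The projection is proj_W(v) = U c.
Check: (v - proj_W(v)) · u_1 = 0  (should be 0).
Result: proj_W(v) = (11/13, 33/26, 11/13, 33/26).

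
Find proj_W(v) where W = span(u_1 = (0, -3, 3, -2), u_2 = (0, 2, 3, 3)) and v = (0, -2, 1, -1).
proj_W(v) = (0, -32/19, 21/19, -25/19)

Set up U = [u_1 | ... | u_2] ∈ R^(4×2). The projector onto W = col(U) is P = U (U^T U)^(-1) U^T.
Compute U^T U =
  [22, -3]
  [-3, 22],
and U^T v = (11, -4).
Solve U^T U · c = U^T v for the coefficients: c = (46/95, -11/95). The projection is proj_W(v) = U c.
Check: (v - proj_W(v)) · u_1 = 0  (should be 0).
Check: (v - proj_W(v)) · u_2 = 0  (should be 0).
Result: proj_W(v) = (0, -32/19, 21/19, -25/19).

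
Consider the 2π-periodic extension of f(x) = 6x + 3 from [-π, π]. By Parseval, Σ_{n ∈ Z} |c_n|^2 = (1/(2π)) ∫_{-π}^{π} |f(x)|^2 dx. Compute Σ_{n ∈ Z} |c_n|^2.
Σ |c_n|^2 = 12π^2 + 9

Expand and integrate term by term over [-π, π]:
  ∫ (6x)^2 dx = 36·(2π^3/3); ∫ 2·6·(3)·x dx = 0 (odd integrand); ∫ 3^2 dx = 9·2π.
So (1/(2π)) ∫_{-π}^{π} (6x + 3)^2 dx = 36π^2/3 + 9 = 12π^2 + 9.
Parseval ⇒ Σ |c_n|^2 = 12π^2 + 9.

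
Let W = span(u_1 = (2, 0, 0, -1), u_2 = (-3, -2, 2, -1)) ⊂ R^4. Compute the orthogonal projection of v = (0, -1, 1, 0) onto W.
proj_W(v) = (-4/13, -8/13, 8/13, -8/13)

Set up U = [u_1 | ... | u_2] ∈ R^(4×2). The projector onto W = col(U) is P = U (U^T U)^(-1) U^T.
Compute U^T U =
  [5, -5]
  [-5, 18],
and U^T v = (0, 4).
Solve U^T U · c = U^T v for the coefficients: c = (4/13, 4/13). The projection is proj_W(v) = U c.
Check: (v - proj_W(v)) · u_1 = 0  (should be 0).
Check: (v - proj_W(v)) · u_2 = 0  (should be 0).
Result: proj_W(v) = (-4/13, -8/13, 8/13, -8/13).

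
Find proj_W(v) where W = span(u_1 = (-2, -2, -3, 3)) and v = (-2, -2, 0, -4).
proj_W(v) = (4/13, 4/13, 6/13, -6/13)

Set up U = [u_1 | ... | u_1] ∈ R^(4×1). The projector onto W = col(U) is P = U (U^T U)^(-1) U^T.
Compute U^T U =
  [26],
and U^T v = (-4).
Solve U^T U · c = U^T v for the coefficients: c = (-2/13). The projection is proj_W(v) = U c.
Check: (v - proj_W(v)) · u_1 = 0  (should be 0).
Result: proj_W(v) = (4/13, 4/13, 6/13, -6/13).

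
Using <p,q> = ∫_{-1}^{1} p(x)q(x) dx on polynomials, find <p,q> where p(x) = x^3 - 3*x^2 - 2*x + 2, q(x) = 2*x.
<p,q> = -28/15

Expand the product: p(x)·q(x) = 2*x^4 - 6*x^3 - 4*x^2 + 4*x.
∫_{-1}^{1} of each monomial x^k gives [2/(k+1) if k even, 0 if k odd]. Integrating term-by-term (or equivalently evaluating the antiderivative F(x) = 2*x^5/5 - 3*x^4/2 - 4*x^3/3 + 2*x^2 at the endpoints):
  F(1) − F(−1) = -13/30 − (43/30) = -28/15.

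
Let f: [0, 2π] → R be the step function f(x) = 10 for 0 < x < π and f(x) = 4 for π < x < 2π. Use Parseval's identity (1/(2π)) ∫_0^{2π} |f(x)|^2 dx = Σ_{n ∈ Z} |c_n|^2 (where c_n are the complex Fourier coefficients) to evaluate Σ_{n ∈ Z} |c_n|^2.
Σ |c_n|^2 = 58

Parseval equates the L^2 energy of f (normalised by 1/(2π)) with the ℓ^2 sum of its Fourier coefficients: (1/(2π)) ∫_0^{2π} |f|^2 = Σ |c_n|^2.
Compute the left side: (1/(2π)) [∫_0^π 10^2 dx + ∫_π^{2π} 4^2 dx] = (1/(2π)) · (100π + 16π) = (100 + 16)/2 = 58.
So Σ_{n ∈ Z} |c_n|^2 = 58.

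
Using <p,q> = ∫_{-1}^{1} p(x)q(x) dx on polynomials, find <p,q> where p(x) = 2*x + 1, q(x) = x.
<p,q> = 4/3

Expand the product: p(x)·q(x) = 2*x^2 + x.
∫_{-1}^{1} of each monomial x^k gives [2/(k+1) if k even, 0 if k odd]. Integrating term-by-term (or equivalently evaluating the antiderivative F(x) = 2*x^3/3 + x^2/2 at the endpoints):
  F(1) − F(−1) = 7/6 − (-1/6) = 4/3.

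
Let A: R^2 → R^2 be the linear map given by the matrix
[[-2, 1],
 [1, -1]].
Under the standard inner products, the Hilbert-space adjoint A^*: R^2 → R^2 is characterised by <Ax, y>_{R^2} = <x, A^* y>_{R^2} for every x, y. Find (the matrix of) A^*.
A^* = A^T =
[[-2, 1],
 [1, -1]]

For real matrices with standard dot products, the defining identity <Ax, y> = <x, A^* y> gives (Ax)^T y = x^T (A^*) y, i.e. x^T A^T y = x^T (A^*) y. Since this holds for all x, y, we must have A^* = A^T. Therefore
A^* =
[[-2, 1],
 [1, -1]].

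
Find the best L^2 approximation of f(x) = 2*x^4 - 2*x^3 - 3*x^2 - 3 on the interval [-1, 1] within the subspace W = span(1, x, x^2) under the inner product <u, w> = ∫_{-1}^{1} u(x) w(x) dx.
g(x) = -9*x^2/7 - 6*x/5 - 111/35

The best approximation g ∈ W is the orthogonal projection of f onto W. Writing g = a_0 + a_1 x + a_2 x^2, the coefficients solve the normal equations G · a = b where
  G_{ij} = <φ_i, φ_j> and b_i = <f, φ_i>, with φ_0 = 1, φ_1 = x, φ_2 = x^2.
G =
  [2, 0, 2/3]
  [0, 2/3, 0]
  [2/3, 0, 2/5],
b = (-36/5, -4/5, -92/35).
Solving gives a_0 = -111/35, a_1 = -6/5, a_2 = -9/7, so
  g(x) = -9*x^2/7 - 6*x/5 - 111/35.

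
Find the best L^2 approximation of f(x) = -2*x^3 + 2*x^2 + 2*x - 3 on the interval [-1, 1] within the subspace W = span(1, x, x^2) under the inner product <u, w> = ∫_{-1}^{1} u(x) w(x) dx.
g(x) = 2*x^2 + 4*x/5 - 3

The best approximation g ∈ W is the orthogonal projection of f onto W. Writing g = a_0 + a_1 x + a_2 x^2, the coefficients solve the normal equations G · a = b where
  G_{ij} = <φ_i, φ_j> and b_i = <f, φ_i>, with φ_0 = 1, φ_1 = x, φ_2 = x^2.
G =
  [2, 0, 2/3]
  [0, 2/3, 0]
  [2/3, 0, 2/5],
b = (-14/3, 8/15, -6/5).
Solving gives a_0 = -3, a_1 = 4/5, a_2 = 2, so
  g(x) = 2*x^2 + 4*x/5 - 3.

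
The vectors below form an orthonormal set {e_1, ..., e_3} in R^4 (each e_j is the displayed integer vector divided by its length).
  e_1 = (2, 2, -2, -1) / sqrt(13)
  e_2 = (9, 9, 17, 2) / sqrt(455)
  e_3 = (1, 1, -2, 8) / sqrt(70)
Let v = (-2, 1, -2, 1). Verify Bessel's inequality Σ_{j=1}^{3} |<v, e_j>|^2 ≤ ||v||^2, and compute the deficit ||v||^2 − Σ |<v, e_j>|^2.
Σ |<v, e_j>|^2 = 11/2; ||v||^2 = 10; deficit = 9/2

Write each e_j = u_j / sqrt(<u_j, u_j>) where u_j is the displayed integer vector. Then <v, e_j> = <v, u_j> / sqrt(<u_j, u_j>), so |<v, e_j>|^2 = <v, u_j>^2 / <u_j, u_j>.
Coefficients: <v, e_1> = 1/sqrt(13), <v, e_2> = -41/sqrt(455), <v, e_3> = 11/sqrt(70).
Square and sum: Σ |<v, e_j>|^2 = 11/2.
Compute ||v||^2 = v·v = 10.
Deficit = 10 − 11/2 = 9/2 ≥ 0, confirming Bessel's inequality. (The deficit equals ||v − Σ <v,e_j> e_j||^2, the squared distance from v to span{e_j}.)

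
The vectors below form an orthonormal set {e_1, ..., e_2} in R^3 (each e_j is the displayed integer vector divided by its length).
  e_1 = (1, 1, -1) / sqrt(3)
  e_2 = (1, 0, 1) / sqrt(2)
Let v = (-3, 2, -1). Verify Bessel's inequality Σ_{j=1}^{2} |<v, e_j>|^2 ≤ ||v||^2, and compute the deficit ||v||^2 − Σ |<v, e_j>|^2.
Σ |<v, e_j>|^2 = 8; ||v||^2 = 14; deficit = 6

Write each e_j = u_j / sqrt(<u_j, u_j>) where u_j is the displayed integer vector. Then <v, e_j> = <v, u_j> / sqrt(<u_j, u_j>), so |<v, e_j>|^2 = <v, u_j>^2 / <u_j, u_j>.
Coefficients: <v, e_1> = 0/sqrt(3), <v, e_2> = -4/sqrt(2).
Square and sum: Σ |<v, e_j>|^2 = 8.
Compute ||v||^2 = v·v = 14.
Deficit = 14 − 8 = 6 ≥ 0, confirming Bessel's inequality. (The deficit equals ||v − Σ <v,e_j> e_j||^2, the squared distance from v to span{e_j}.)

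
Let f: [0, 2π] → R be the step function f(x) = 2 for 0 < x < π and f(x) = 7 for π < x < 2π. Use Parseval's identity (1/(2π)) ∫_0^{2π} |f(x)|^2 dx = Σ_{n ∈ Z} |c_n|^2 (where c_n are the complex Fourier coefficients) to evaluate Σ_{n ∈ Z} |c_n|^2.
Σ |c_n|^2 = 53/2

Parseval equates the L^2 energy of f (normalised by 1/(2π)) with the ℓ^2 sum of its Fourier coefficients: (1/(2π)) ∫_0^{2π} |f|^2 = Σ |c_n|^2.
Compute the left side: (1/(2π)) [∫_0^π 2^2 dx + ∫_π^{2π} 7^2 dx] = (1/(2π)) · (4π + 49π) = (4 + 49)/2 = 53/2.
So Σ_{n ∈ Z} |c_n|^2 = 53/2.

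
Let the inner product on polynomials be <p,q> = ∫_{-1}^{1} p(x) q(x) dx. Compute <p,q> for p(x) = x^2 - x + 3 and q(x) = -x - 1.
<p,q> = -6

Expand the product: p(x)·q(x) = -x^3 - 2*x - 3.
∫_{-1}^{1} of each monomial x^k gives [2/(k+1) if k even, 0 if k odd]. Integrating term-by-term (or equivalently evaluating the antiderivative F(x) = -x^4/4 - x^2 - 3*x at the endpoints):
  F(1) − F(−1) = -17/4 − (7/4) = -6.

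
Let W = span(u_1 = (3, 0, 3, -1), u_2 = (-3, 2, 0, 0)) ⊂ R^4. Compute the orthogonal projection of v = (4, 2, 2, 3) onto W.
proj_W(v) = (210/83, -17/83, 369/166, -123/166)

Set up U = [u_1 | ... | u_2] ∈ R^(4×2). The projector onto W = col(U) is P = U (U^T U)^(-1) U^T.
Compute U^T U =
  [19, -9]
  [-9, 13],
and U^T v = (15, -8).
Solve U^T U · c = U^T v for the coefficients: c = (123/166, -17/166). The projection is proj_W(v) = U c.
Check: (v - proj_W(v)) · u_1 = 0  (should be 0).
Check: (v - proj_W(v)) · u_2 = 0  (should be 0).
Result: proj_W(v) = (210/83, -17/83, 369/166, -123/166).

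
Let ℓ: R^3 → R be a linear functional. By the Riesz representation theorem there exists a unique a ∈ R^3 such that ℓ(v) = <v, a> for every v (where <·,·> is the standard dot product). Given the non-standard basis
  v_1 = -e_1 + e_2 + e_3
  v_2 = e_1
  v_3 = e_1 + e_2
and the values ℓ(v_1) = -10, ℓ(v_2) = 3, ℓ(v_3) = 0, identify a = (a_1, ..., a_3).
a = (3, -3, -4)

Write a = (a_1, ..., a_3) in the standard basis. For each basis vector v_i, ℓ(v_i) = <v_i, a> is a linear equation in the a_j's. Collect the n equations into a matrix system V a = ℓ, where row i of V is v_i (expressed in the standard basis). Since V is invertible (lower-triangular with 1s on the diagonal, up to permutation), solve by back-substitution:
  V =
[[-1, 1, 1],
 [1, 0, 0],
 [1, 1, 0]]
  V a = (-10, 3, 0)
Solving gives a = (3, -3, -4).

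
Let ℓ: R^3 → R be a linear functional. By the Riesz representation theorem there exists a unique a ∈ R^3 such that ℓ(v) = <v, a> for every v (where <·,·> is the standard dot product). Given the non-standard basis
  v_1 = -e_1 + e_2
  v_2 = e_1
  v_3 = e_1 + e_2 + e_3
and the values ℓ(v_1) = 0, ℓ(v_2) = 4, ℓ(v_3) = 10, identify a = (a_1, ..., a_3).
a = (4, 4, 2)

Write a = (a_1, ..., a_3) in the standard basis. For each basis vector v_i, ℓ(v_i) = <v_i, a> is a linear equation in the a_j's. Collect the n equations into a matrix system V a = ℓ, where row i of V is v_i (expressed in the standard basis). Since V is invertible (lower-triangular with 1s on the diagonal, up to permutation), solve by back-substitution:
  V =
[[-1, 1, 0],
 [1, 0, 0],
 [1, 1, 1]]
  V a = (0, 4, 10)
Solving gives a = (4, 4, 2).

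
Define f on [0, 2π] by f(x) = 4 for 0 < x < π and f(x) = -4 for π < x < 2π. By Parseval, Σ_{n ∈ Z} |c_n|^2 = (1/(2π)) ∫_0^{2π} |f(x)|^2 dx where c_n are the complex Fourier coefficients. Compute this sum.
Σ |c_n|^2 = 16

Parseval equates the L^2 energy of f (normalised by 1/(2π)) with the ℓ^2 sum of its Fourier coefficients: (1/(2π)) ∫_0^{2π} |f|^2 = Σ |c_n|^2.
Compute the left side: (1/(2π)) [∫_0^π 4^2 dx + ∫_π^{2π} (-4)^2 dx] = (1/(2π)) · (16π + 16π) = (16 + 16)/2 = 16.
So Σ_{n ∈ Z} |c_n|^2 = 16.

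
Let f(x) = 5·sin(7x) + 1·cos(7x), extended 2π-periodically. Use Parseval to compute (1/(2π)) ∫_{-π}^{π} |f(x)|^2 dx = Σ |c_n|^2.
Σ |c_n|^2 = 13

Expand |f|^2 and use orthogonality of {sin(nx), cos(mx)} on [-π, π]:
  ∫_{-π}^{π} sin(nx)^2 dx = π, ∫ cos(mx)^2 dx = π, and cross terms integrate to 0.
So ∫_{-π}^{π} f(x)^2 dx = 5^2 · π + 1^2 · π = (25 + 1)π.
Divide by 2π: (25 + 1)/2 = 13.
By Parseval, this equals Σ |c_n|^2.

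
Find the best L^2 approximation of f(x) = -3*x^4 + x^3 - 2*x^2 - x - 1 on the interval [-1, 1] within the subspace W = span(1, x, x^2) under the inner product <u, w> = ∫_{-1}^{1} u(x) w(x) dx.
g(x) = -32*x^2/7 - 2*x/5 - 26/35

The best approximation g ∈ W is the orthogonal projection of f onto W. Writing g = a_0 + a_1 x + a_2 x^2, the coefficients solve the normal equations G · a = b where
  G_{ij} = <φ_i, φ_j> and b_i = <f, φ_i>, with φ_0 = 1, φ_1 = x, φ_2 = x^2.
G =
  [2, 0, 2/3]
  [0, 2/3, 0]
  [2/3, 0, 2/5],
b = (-68/15, -4/15, -244/105).
Solving gives a_0 = -26/35, a_1 = -2/5, a_2 = -32/7, so
  g(x) = -32*x^2/7 - 2*x/5 - 26/35.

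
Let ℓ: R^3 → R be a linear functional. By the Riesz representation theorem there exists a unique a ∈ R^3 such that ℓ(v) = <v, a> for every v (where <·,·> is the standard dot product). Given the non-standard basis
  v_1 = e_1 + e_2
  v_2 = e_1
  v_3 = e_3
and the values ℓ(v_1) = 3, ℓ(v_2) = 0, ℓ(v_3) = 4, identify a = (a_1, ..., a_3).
a = (0, 3, 4)

Write a = (a_1, ..., a_3) in the standard basis. For each basis vector v_i, ℓ(v_i) = <v_i, a> is a linear equation in the a_j's. Collect the n equations into a matrix system V a = ℓ, where row i of V is v_i (expressed in the standard basis). Since V is invertible (lower-triangular with 1s on the diagonal, up to permutation), solve by back-substitution:
  V =
[[1, 1, 0],
 [1, 0, 0],
 [0, 0, 1]]
  V a = (3, 0, 4)
Solving gives a = (0, 3, 4).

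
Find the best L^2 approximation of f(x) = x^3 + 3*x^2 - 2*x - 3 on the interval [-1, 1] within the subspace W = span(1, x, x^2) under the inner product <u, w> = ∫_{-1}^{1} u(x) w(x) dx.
g(x) = 3*x^2 - 7*x/5 - 3

The best approximation g ∈ W is the orthogonal projection of f onto W. Writing g = a_0 + a_1 x + a_2 x^2, the coefficients solve the normal equations G · a = b where
  G_{ij} = <φ_i, φ_j> and b_i = <f, φ_i>, with φ_0 = 1, φ_1 = x, φ_2 = x^2.
G =
  [2, 0, 2/3]
  [0, 2/3, 0]
  [2/3, 0, 2/5],
b = (-4, -14/15, -4/5).
Solving gives a_0 = -3, a_1 = -7/5, a_2 = 3, so
  g(x) = 3*x^2 - 7*x/5 - 3.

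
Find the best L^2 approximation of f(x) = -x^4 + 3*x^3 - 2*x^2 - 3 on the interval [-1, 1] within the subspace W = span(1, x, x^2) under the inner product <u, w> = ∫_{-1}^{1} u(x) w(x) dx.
g(x) = -20*x^2/7 + 9*x/5 - 102/35

The best approximation g ∈ W is the orthogonal projection of f onto W. Writing g = a_0 + a_1 x + a_2 x^2, the coefficients solve the normal equations G · a = b where
  G_{ij} = <φ_i, φ_j> and b_i = <f, φ_i>, with φ_0 = 1, φ_1 = x, φ_2 = x^2.
G =
  [2, 0, 2/3]
  [0, 2/3, 0]
  [2/3, 0, 2/5],
b = (-116/15, 6/5, -108/35).
Solving gives a_0 = -102/35, a_1 = 9/5, a_2 = -20/7, so
  g(x) = -20*x^2/7 + 9*x/5 - 102/35.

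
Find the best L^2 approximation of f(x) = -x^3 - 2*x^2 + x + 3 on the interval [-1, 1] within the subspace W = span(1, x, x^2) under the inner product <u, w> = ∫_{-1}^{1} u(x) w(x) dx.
g(x) = -2*x^2 + 2*x/5 + 3

The best approximation g ∈ W is the orthogonal projection of f onto W. Writing g = a_0 + a_1 x + a_2 x^2, the coefficients solve the normal equations G · a = b where
  G_{ij} = <φ_i, φ_j> and b_i = <f, φ_i>, with φ_0 = 1, φ_1 = x, φ_2 = x^2.
G =
  [2, 0, 2/3]
  [0, 2/3, 0]
  [2/3, 0, 2/5],
b = (14/3, 4/15, 6/5).
Solving gives a_0 = 3, a_1 = 2/5, a_2 = -2, so
  g(x) = -2*x^2 + 2*x/5 + 3.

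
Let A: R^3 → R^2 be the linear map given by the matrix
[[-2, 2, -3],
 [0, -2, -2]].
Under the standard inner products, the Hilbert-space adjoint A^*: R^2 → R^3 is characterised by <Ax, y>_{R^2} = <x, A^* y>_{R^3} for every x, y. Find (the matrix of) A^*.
A^* = A^T =
[[-2, 0],
 [2, -2],
 [-3, -2]]

For real matrices with standard dot products, the defining identity <Ax, y> = <x, A^* y> gives (Ax)^T y = x^T (A^*) y, i.e. x^T A^T y = x^T (A^*) y. Since this holds for all x, y, we must have A^* = A^T. Therefore
A^* =
[[-2, 0],
 [2, -2],
 [-3, -2]].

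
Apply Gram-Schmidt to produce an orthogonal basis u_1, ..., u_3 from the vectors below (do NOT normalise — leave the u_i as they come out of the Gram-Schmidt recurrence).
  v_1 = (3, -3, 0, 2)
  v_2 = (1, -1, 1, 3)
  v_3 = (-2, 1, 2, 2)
Orthogonal basis:
  u_1 = (3, -3, 0, 2)
  u_2 = (-7/11, 7/11, 1, 21/11)
  u_3 = (-5/12, -7/12, 7/12, -1/4)

Apply the Gram-Schmidt recurrence
  u_1 = v_1
  u_i = v_i − Σ_{j<i} ((v_i · u_j) / (u_j · u_j)) · u_j.

Step by step this gives:
  u_1 = (3, -3, 0, 2)
  u_2 = (-7/11, 7/11, 1, 21/11)
  u_3 = (-5/12, -7/12, 7/12, -1/4)

Orthogonality check:
  u_2 · u_1 = 0 (should be 0)
  u_3 · u_1 = 0 (should be 0)
  u_3 · u_2 = 0 (should be 0)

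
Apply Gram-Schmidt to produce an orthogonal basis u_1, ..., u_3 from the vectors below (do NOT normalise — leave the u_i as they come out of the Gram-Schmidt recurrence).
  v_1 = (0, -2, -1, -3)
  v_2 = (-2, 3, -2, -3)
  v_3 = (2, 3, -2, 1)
Orthogonal basis:
  u_1 = (0, -2, -1, -3)
  u_2 = (-2, 26/7, -23/14, -27/14)
  u_3 = (916/339, 236/339, -652/339, 20/113)

Apply the Gram-Schmidt recurrence
  u_1 = v_1
  u_i = v_i − Σ_{j<i} ((v_i · u_j) / (u_j · u_j)) · u_j.

Step by step this gives:
  u_1 = (0, -2, -1, -3)
  u_2 = (-2, 26/7, -23/14, -27/14)
  u_3 = (916/339, 236/339, -652/339, 20/113)

Orthogonality check:
  u_2 · u_1 = 0 (should be 0)
  u_3 · u_1 = 0 (should be 0)
  u_3 · u_2 = 0 (should be 0)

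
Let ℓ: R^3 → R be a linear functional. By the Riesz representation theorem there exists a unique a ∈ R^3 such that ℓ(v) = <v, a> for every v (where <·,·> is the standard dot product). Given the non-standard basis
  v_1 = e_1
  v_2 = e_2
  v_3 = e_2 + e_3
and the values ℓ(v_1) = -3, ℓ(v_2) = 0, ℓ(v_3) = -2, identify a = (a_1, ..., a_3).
a = (-3, 0, -2)

Write a = (a_1, ..., a_3) in the standard basis. For each basis vector v_i, ℓ(v_i) = <v_i, a> is a linear equation in the a_j's. Collect the n equations into a matrix system V a = ℓ, where row i of V is v_i (expressed in the standard basis). Since V is invertible (lower-triangular with 1s on the diagonal, up to permutation), solve by back-substitution:
  V =
[[1, 0, 0],
 [0, 1, 0],
 [0, 1, 1]]
  V a = (-3, 0, -2)
Solving gives a = (-3, 0, -2).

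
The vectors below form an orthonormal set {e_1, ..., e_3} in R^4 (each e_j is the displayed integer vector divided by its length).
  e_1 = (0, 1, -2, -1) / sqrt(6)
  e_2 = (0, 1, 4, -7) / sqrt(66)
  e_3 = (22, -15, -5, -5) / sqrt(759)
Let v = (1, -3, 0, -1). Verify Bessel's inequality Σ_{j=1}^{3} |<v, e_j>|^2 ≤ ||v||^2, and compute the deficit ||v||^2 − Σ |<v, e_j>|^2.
Σ |<v, e_j>|^2 = 178/23; ||v||^2 = 11; deficit = 75/23

Write each e_j = u_j / sqrt(<u_j, u_j>) where u_j is the displayed integer vector. Then <v, e_j> = <v, u_j> / sqrt(<u_j, u_j>), so |<v, e_j>|^2 = <v, u_j>^2 / <u_j, u_j>.
Coefficients: <v, e_1> = -2/sqrt(6), <v, e_2> = 4/sqrt(66), <v, e_3> = 72/sqrt(759).
Square and sum: Σ |<v, e_j>|^2 = 178/23.
Compute ||v||^2 = v·v = 11.
Deficit = 11 − 178/23 = 75/23 ≥ 0, confirming Bessel's inequality. (The deficit equals ||v − Σ <v,e_j> e_j||^2, the squared distance from v to span{e_j}.)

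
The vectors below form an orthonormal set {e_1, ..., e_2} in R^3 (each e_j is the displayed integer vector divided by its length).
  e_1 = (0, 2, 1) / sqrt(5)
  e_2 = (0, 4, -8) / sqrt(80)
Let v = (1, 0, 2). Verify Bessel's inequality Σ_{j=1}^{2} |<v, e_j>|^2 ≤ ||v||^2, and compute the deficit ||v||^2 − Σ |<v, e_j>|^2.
Σ |<v, e_j>|^2 = 4; ||v||^2 = 5; deficit = 1

Write each e_j = u_j / sqrt(<u_j, u_j>) where u_j is the displayed integer vector. Then <v, e_j> = <v, u_j> / sqrt(<u_j, u_j>), so |<v, e_j>|^2 = <v, u_j>^2 / <u_j, u_j>.
Coefficients: <v, e_1> = 2/sqrt(5), <v, e_2> = -16/sqrt(80).
Square and sum: Σ |<v, e_j>|^2 = 4.
Compute ||v||^2 = v·v = 5.
Deficit = 5 − 4 = 1 ≥ 0, confirming Bessel's inequality. (The deficit equals ||v − Σ <v,e_j> e_j||^2, the squared distance from v to span{e_j}.)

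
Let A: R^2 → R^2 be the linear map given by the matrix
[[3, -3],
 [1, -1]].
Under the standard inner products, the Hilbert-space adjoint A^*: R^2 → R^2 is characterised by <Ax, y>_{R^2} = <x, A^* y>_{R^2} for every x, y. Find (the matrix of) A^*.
A^* = A^T =
[[3, 1],
 [-3, -1]]

For real matrices with standard dot products, the defining identity <Ax, y> = <x, A^* y> gives (Ax)^T y = x^T (A^*) y, i.e. x^T A^T y = x^T (A^*) y. Since this holds for all x, y, we must have A^* = A^T. Therefore
A^* =
[[3, 1],
 [-3, -1]].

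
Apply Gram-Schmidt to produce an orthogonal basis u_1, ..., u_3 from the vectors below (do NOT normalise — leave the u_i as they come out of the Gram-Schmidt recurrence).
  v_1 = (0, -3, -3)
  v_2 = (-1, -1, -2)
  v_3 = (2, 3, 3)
Orthogonal basis:
  u_1 = (0, -3, -3)
  u_2 = (-1, 1/2, -1/2)
  u_3 = (2/3, 2/3, -2/3)

Apply the Gram-Schmidt recurrence
  u_1 = v_1
  u_i = v_i − Σ_{j<i} ((v_i · u_j) / (u_j · u_j)) · u_j.

Step by step this gives:
  u_1 = (0, -3, -3)
  u_2 = (-1, 1/2, -1/2)
  u_3 = (2/3, 2/3, -2/3)

Orthogonality check:
  u_2 · u_1 = 0 (should be 0)
  u_3 · u_1 = 0 (should be 0)
  u_3 · u_2 = 0 (should be 0)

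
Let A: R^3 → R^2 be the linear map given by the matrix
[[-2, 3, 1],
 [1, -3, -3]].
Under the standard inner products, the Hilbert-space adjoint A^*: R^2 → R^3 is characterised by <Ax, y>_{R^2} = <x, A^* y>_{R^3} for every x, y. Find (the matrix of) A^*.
A^* = A^T =
[[-2, 1],
 [3, -3],
 [1, -3]]

For real matrices with standard dot products, the defining identity <Ax, y> = <x, A^* y> gives (Ax)^T y = x^T (A^*) y, i.e. x^T A^T y = x^T (A^*) y. Since this holds for all x, y, we must have A^* = A^T. Therefore
A^* =
[[-2, 1],
 [3, -3],
 [1, -3]].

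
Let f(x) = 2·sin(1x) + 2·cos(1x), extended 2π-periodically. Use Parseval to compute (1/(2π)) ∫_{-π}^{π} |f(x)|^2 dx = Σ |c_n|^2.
Σ |c_n|^2 = 4

Expand |f|^2 and use orthogonality of {sin(nx), cos(mx)} on [-π, π]:
  ∫_{-π}^{π} sin(nx)^2 dx = π, ∫ cos(mx)^2 dx = π, and cross terms integrate to 0.
So ∫_{-π}^{π} f(x)^2 dx = 2^2 · π + 2^2 · π = (4 + 4)π.
Divide by 2π: (4 + 4)/2 = 4.
By Parseval, this equals Σ |c_n|^2.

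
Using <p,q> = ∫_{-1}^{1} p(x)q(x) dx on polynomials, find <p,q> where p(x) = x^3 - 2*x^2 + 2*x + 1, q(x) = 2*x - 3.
<p,q> = 22/15

Expand the product: p(x)·q(x) = 2*x^4 - 7*x^3 + 10*x^2 - 4*x - 3.
∫_{-1}^{1} of each monomial x^k gives [2/(k+1) if k even, 0 if k odd]. Integrating term-by-term (or equivalently evaluating the antiderivative F(x) = 2*x^5/5 - 7*x^4/4 + 10*x^3/3 - 2*x^2 - 3*x at the endpoints):
  F(1) − F(−1) = -181/60 − (-269/60) = 22/15.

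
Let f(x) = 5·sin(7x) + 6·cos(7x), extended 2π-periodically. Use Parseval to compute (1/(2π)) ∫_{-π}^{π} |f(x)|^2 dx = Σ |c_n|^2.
Σ |c_n|^2 = 61/2

Expand |f|^2 and use orthogonality of {sin(nx), cos(mx)} on [-π, π]:
  ∫_{-π}^{π} sin(nx)^2 dx = π, ∫ cos(mx)^2 dx = π, and cross terms integrate to 0.
So ∫_{-π}^{π} f(x)^2 dx = 5^2 · π + 6^2 · π = (25 + 36)π.
Divide by 2π: (25 + 36)/2 = 61/2.
By Parseval, this equals Σ |c_n|^2.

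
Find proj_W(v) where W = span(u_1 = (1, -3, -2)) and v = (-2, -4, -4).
proj_W(v) = (9/7, -27/7, -18/7)

Set up U = [u_1 | ... | u_1] ∈ R^(3×1). The projector onto W = col(U) is P = U (U^T U)^(-1) U^T.
Compute U^T U =
  [14],
and U^T v = (18).
Solve U^T U · c = U^T v for the coefficients: c = (9/7). The projection is proj_W(v) = U c.
Check: (v - proj_W(v)) · u_1 = 0  (should be 0).
Result: proj_W(v) = (9/7, -27/7, -18/7).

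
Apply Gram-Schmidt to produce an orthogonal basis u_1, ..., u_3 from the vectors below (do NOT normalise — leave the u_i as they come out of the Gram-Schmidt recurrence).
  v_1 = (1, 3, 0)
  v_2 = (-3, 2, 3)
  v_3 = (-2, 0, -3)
Orthogonal basis:
  u_1 = (1, 3, 0)
  u_2 = (-33/10, 11/10, 3)
  u_3 = (-459/211, 153/211, -561/211)

Apply the Gram-Schmidt recurrence
  u_1 = v_1
  u_i = v_i − Σ_{j<i} ((v_i · u_j) / (u_j · u_j)) · u_j.

Step by step this gives:
  u_1 = (1, 3, 0)
  u_2 = (-33/10, 11/10, 3)
  u_3 = (-459/211, 153/211, -561/211)

Orthogonality check:
  u_2 · u_1 = 0 (should be 0)
  u_3 · u_1 = 0 (should be 0)
  u_3 · u_2 = 0 (should be 0)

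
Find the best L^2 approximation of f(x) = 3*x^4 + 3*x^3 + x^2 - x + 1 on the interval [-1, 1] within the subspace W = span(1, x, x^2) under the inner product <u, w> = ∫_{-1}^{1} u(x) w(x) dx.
g(x) = 25*x^2/7 + 4*x/5 + 26/35

The best approximation g ∈ W is the orthogonal projection of f onto W. Writing g = a_0 + a_1 x + a_2 x^2, the coefficients solve the normal equations G · a = b where
  G_{ij} = <φ_i, φ_j> and b_i = <f, φ_i>, with φ_0 = 1, φ_1 = x, φ_2 = x^2.
G =
  [2, 0, 2/3]
  [0, 2/3, 0]
  [2/3, 0, 2/5],
b = (58/15, 8/15, 202/105).
Solving gives a_0 = 26/35, a_1 = 4/5, a_2 = 25/7, so
  g(x) = 25*x^2/7 + 4*x/5 + 26/35.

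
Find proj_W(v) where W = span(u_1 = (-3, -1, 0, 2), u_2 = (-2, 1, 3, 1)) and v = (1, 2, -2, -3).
proj_W(v) = (404/161, 53/161, -21/23, -11/7)

Set up U = [u_1 | ... | u_2] ∈ R^(4×2). The projector onto W = col(U) is P = U (U^T U)^(-1) U^T.
Compute U^T U =
  [14, 7]
  [7, 15],
and U^T v = (-11, -9).
Solve U^T U · c = U^T v for the coefficients: c = (-102/161, -7/23). The projection is proj_W(v) = U c.
Check: (v - proj_W(v)) · u_1 = 0  (should be 0).
Check: (v - proj_W(v)) · u_2 = 0  (should be 0).
Result: proj_W(v) = (404/161, 53/161, -21/23, -11/7).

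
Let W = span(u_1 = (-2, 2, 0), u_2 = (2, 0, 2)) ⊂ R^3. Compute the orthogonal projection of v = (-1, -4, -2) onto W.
proj_W(v) = (0, -3, -3)

Set up U = [u_1 | ... | u_2] ∈ R^(3×2). The projector onto W = col(U) is P = U (U^T U)^(-1) U^T.
Compute U^T U =
  [8, -4]
  [-4, 8],
and U^T v = (-6, -6).
Solve U^T U · c = U^T v for the coefficients: c = (-3/2, -3/2). The projection is proj_W(v) = U c.
Check: (v - proj_W(v)) · u_1 = 0  (should be 0).
Check: (v - proj_W(v)) · u_2 = 0  (should be 0).
Result: proj_W(v) = (0, -3, -3).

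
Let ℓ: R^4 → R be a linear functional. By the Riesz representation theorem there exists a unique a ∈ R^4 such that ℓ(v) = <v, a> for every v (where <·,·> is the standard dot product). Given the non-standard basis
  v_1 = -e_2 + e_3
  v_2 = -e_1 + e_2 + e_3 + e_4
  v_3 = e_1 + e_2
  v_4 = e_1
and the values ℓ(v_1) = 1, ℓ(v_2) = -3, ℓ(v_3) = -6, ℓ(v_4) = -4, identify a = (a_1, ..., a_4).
a = (-4, -2, -1, -4)

Write a = (a_1, ..., a_4) in the standard basis. For each basis vector v_i, ℓ(v_i) = <v_i, a> is a linear equation in the a_j's. Collect the n equations into a matrix system V a = ℓ, where row i of V is v_i (expressed in the standard basis). Since V is invertible (lower-triangular with 1s on the diagonal, up to permutation), solve by back-substitution:
  V =
[[0, -1, 1, 0],
 [-1, 1, 1, 1],
 [1, 1, 0, 0],
 [1, 0, 0, 0]]
  V a = (1, -3, -6, -4)
Solving gives a = (-4, -2, -1, -4).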